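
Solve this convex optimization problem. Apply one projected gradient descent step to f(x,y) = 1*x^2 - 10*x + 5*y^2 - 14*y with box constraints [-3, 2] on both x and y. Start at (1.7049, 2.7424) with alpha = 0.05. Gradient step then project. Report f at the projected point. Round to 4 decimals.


Step 1: Compute gradient at (1.7049, 2.7424).
grad_x = 2*1*1.7049 - 10 = -6.5902
grad_y = 2*5*2.7424 - 14 = 13.424
Step 2: Gradient step.
x_raw = 1.7049 - 0.05*-6.5902 = 2.0344
y_raw = 2.7424 - 0.05*13.424 = 2.0712
Step 3: Project onto [-3, 2].
x_proj = clip(2.0344) = 2.0
y_proj = clip(2.0712) = 2.0
Step 4: Evaluate f.
f(2.0, 2.0) = -24.0


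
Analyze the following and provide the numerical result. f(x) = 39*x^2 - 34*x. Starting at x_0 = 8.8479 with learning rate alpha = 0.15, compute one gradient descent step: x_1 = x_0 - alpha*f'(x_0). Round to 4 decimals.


We compute the gradient at x_0 and apply the update.
f'(x) = 78*x - 34
f'(8.8479) = 78*8.8479 - 34 = 656.1362
x_1 = 8.8479 - 0.15*656.1362 = -89.5725


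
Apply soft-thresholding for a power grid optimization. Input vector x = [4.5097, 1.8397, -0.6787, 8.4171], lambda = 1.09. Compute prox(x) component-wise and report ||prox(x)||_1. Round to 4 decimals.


Soft-thresholding with lambda = 1.09:
prox(4.5097) = sign(4.5097)*max(|4.5097| - 1.09, 0) = 3.4197
prox(1.8397) = sign(1.8397)*max(|1.8397| - 1.09, 0) = 0.7497
prox(-0.6787) = sign(-0.6787)*max(|-0.6787| - 1.09, 0) = 0.0
prox(8.4171) = sign(8.4171)*max(|8.4171| - 1.09, 0) = 7.3271
prox(x) = [3.4197, 0.7497, 0.0, 7.3271]
||prox(x)||_1 = 3.4197 + 0.7497 + 0.0 + 7.3271 = 11.4965


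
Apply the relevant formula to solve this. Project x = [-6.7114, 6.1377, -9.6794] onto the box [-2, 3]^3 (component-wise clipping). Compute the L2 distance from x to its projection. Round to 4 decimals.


Project each component onto [-2, 3].
clip(-6.7114) = -2.0, clip(6.1377) = 3.0, clip(-9.6794) = -2.0
Projection = [-2.0, 3.0, -2.0]
Squared diffs: [22.1973, 9.8452, 58.9732]
Distance = sqrt(91.0157) = 9.5402


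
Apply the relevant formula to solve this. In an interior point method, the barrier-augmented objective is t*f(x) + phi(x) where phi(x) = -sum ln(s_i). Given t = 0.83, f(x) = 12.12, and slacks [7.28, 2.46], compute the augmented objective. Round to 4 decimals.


Step 1: Compute log-barrier.
ln values: [1.9851, 0.9002]
phi = -(1.9851 + 0.9002) = -2.8853
Step 2: Compute augmented objective.
t*f(x) = 0.83*12.12 = 10.0596
Total = 10.0596 - 2.8853 = 7.1743


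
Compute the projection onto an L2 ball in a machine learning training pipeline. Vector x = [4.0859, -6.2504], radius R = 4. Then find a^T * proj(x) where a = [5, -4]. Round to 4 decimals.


Step 1: Compute ||x|| (intermediates to 6 decimals).
||x|| = sqrt(4.0859^2 + (-6.2504)^2) = 7.467401
Step 2: Project.
Since ||x|| > R, scale = R/||x|| = 4/7.467401 = 0.535662, proj(x) = scale * x
proj(x) = [2.188661, -3.348102]
Step 3: Dot product.
a^T * proj(x) = 5*2.188661 - 4*(-3.348102) = 24.3357


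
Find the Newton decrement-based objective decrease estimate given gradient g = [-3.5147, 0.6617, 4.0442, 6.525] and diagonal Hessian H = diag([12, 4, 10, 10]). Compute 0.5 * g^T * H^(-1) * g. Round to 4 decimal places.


Step 1: H is diagonal, so H^(-1) * g = [-0.2929, 0.1654, 0.4044, 0.6525].
Step 2: g^T H^(-1) g = sum_i g_i^2 / H_ii
  = (-3.5147)^2/12 + (0.6617)^2/4 + (4.0442)^2/10 + (6.525)^2/10
  = 1.0294 + 0.1095 + 1.6356 + 4.2576 = 7.032
Step 3: Objective decrease = 0.5 * g^T H^(-1) g = 3.516


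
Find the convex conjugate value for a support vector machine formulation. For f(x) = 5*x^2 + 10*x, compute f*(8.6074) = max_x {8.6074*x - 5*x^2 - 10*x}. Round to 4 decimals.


f*(y) = sup_x {y*x - a*x^2 - b*x} = sup_x {(y-b)*x - a*x^2}
FOC: (y - b) - 2a*x = 0 => x* = (y - b)/(2a)
x* = (8.6074 - 10)/(2*5) = -0.1393
f*(8.6074) = (y-b)^2/(4a) = (8.6074 - 10)^2/(4*5)
= 1.9393/20 = 0.097


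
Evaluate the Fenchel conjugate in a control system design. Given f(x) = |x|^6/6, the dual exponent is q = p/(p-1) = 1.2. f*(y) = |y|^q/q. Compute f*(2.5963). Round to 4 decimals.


The conjugate exponent q satisfies 1/p + 1/q = 1.
p = 6, so q = 6/(6 - 1) = 1.2
|y|^q = 2.5963^1.2 = 3.1421
f*(2.5963) = 3.1421 / 1.2 = 2.6185


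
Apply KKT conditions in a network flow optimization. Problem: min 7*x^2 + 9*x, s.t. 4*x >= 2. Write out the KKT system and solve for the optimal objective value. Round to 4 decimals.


Step 1: Try lambda = 0 (constraint inactive).
x_unc = -9/(2*7) = -0.6429
Check: 4*-0.6429 = -2.5716 < 2 -- violated!
Step 2: Constraint must be active: 4*x = 2
x* = 2/4 = 0.5
lambda = (2*7*0.5 + 9)/4 = 4.0
Step 3: Compute optimal value.
f(x*) = 7*0.5^2 + 9*0.5 = 6.25


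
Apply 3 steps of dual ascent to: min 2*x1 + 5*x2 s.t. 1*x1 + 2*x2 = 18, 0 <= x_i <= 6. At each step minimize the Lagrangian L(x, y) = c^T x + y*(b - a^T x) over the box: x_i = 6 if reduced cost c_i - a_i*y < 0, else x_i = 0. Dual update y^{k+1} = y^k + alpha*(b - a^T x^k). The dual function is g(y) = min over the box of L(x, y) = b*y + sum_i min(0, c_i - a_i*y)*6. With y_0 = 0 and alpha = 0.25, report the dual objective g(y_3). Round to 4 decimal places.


Dual ascent for LP: min 2*x1 + 5*x2, 1*x1 + 2*x2 = 18, 0 <= x_i <= 6
Step 1: y^k = 0.0, reduced costs: (2.0, 5.0)
  x^k = (0.0, 0.0), subgradient = b - a^T x = 18.0
  y^{k+1} = 0.0 + 0.25*18.0 = 4.5
Step 2: y^k = 4.5, reduced costs: (-2.5, -4.0)
  x^k = (6.0, 6.0), subgradient = b - a^T x = 0.0
  y^{k+1} = 4.5 + 0.25*0.0 = 4.5
Step 3: y^k = 4.5, reduced costs: (-2.5, -4.0)
  x^k = (6.0, 6.0), subgradient = b - a^T x = 0.0
  y^{k+1} = 4.5 + 0.25*0.0 = 4.5
Dual objective at y_3 = 4.5: reduced costs (-2.5, -4.0), box minimizer x = (6.0, 6.0)
g(y_3) = b*y + (c1 - a1*y)*x1 + (c2 - a2*y)*x2 = 18*4.5 + (-2.5)*6.0 + (-4.0)*6.0 = 81.0 - 15.0 - 24.0 = 42.0


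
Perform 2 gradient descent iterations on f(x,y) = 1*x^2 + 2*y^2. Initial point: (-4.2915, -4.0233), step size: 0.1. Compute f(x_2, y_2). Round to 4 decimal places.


Gradient descent on f(x,y) = 1*x^2 + 2*y^2.
Starting point: (-4.2915, -4.0233), alpha = 0.1
Step 1: grad_x = 2*1*-4.2915 = -8.583, grad_y = 2*2*-4.0233 = -16.0932
  x_1 = -4.2915 - 0.1*-8.583 = -3.4332
  y_1 = -4.0233 - 0.1*-16.0932 = -2.414
Step 2: grad_x = 2*1*-3.4332 = -6.8664, grad_y = 2*2*-2.414 = -9.6559
  x_2 = -3.4332 - 0.1*-6.8664 = -2.7466
  y_2 = -2.414 - 0.1*-9.6559 = -1.4484
f(-2.7466, -1.4484) = 1*(-2.7466)^2 + 2*(-1.4484)^2 = 11.7392


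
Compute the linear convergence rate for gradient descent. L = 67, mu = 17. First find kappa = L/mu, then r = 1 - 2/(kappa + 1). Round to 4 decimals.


Step 1: Compute the condition number.
kappa = L/mu = 67/17 = 3.9412
Step 2: Compute the convergence rate.
r = 1 - 2/(kappa + 1) = 1 - 2*mu/(L + mu) = (L - mu)/(L + mu) = 50/84 = 0.5952


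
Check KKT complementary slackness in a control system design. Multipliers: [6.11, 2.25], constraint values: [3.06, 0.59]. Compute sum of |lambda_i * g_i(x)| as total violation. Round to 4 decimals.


KKT complementary slackness check:
lambda_1 * g_1 = 6.11 * 3.06 = 18.6966
lambda_2 * g_2 = 2.25 * 0.59 = 1.3275
Total violation = 18.6966 + 1.3275 = 20.0241


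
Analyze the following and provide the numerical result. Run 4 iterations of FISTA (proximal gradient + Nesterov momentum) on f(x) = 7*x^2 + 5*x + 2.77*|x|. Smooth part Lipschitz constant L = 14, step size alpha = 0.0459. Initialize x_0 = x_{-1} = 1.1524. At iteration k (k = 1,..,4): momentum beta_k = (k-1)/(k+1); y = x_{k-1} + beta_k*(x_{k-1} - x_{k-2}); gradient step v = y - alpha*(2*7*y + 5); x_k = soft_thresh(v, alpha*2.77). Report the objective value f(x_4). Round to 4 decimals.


FISTA on f(x) = 7*x^2 + 5*x + 2.77*|x|
L = 14, alpha = 0.0459
Iteration 1: beta = 0.0, y = 1.1524 + 0.0*(1.1524 - 1.1524) = 1.1524
  grad(y) = 21.1336, v = y - alpha*grad = 0.1824
  prox(v) = soft_thresh(0.1824, 0.1271) = 0.0552
Iteration 2: beta = 0.3333, y = 0.0552 + 0.3333*(0.0552 - 1.1524) = -0.3105
  grad(y) = 0.653, v = y - alpha*grad = -0.3405
  prox(v) = soft_thresh(-0.3405, 0.1271) = -0.2133
Iteration 3: beta = 0.5, y = -0.2133 + 0.5*(-0.2133 - 0.0552) = -0.3476
  grad(y) = 0.1335, v = y - alpha*grad = -0.3537
  prox(v) = soft_thresh(-0.3537, 0.1271) = -0.2266
Iteration 4: beta = 0.6, y = -0.2266 + 0.6*(-0.2266 + 0.2133) = -0.2345
  grad(y) = 1.7163, v = y - alpha*grad = -0.3133
  prox(v) = soft_thresh(-0.3133, 0.1271) = -0.1862
f(x_4) = 7*(-0.1862)^2 + 5*(-0.1862) + 2.77*|-0.1862| = -0.1725


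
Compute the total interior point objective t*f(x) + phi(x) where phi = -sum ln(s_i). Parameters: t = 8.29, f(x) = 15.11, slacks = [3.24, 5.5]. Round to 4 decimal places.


Step 1: Compute log-barrier.
ln values: [1.1756, 1.7047]
phi = -(1.1756 + 1.7047) = -2.8803
Step 2: Compute augmented objective.
t*f(x) = 8.29*15.11 = 125.2619
Total = 125.2619 - 2.8803 = 122.3816


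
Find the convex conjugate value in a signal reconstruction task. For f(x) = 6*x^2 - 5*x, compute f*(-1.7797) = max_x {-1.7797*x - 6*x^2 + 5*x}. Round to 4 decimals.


f*(y) = sup_x {y*x - a*x^2 - b*x} = sup_x {(y-b)*x - a*x^2}
FOC: (y - b) - 2a*x = 0 => x* = (y - b)/(2a)
x* = (-1.7797 + 5)/(2*6) = 0.2684
f*(-1.7797) = (y-b)^2/(4a) = (-1.7797 + 5)^2/(4*6)
= 10.3703/24 = 0.4321


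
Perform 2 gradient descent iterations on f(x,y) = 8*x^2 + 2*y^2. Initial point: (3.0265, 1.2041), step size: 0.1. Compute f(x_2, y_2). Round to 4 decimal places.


Gradient descent on f(x,y) = 8*x^2 + 2*y^2.
Starting point: (3.0265, 1.2041), alpha = 0.1
Step 1: grad_x = 2*8*3.0265 = 48.424, grad_y = 2*2*1.2041 = 4.8164
  x_1 = 3.0265 - 0.1*48.424 = -1.8159
  y_1 = 1.2041 - 0.1*4.8164 = 0.7225
Step 2: grad_x = 2*8*-1.8159 = -29.0544, grad_y = 2*2*0.7225 = 2.8898
  x_2 = -1.8159 - 0.1*-29.0544 = 1.0895
  y_2 = 0.7225 - 0.1*2.8898 = 0.4335
f(1.0895, 0.4335) = 8*1.0895^2 + 2*0.4335^2 = 9.8726


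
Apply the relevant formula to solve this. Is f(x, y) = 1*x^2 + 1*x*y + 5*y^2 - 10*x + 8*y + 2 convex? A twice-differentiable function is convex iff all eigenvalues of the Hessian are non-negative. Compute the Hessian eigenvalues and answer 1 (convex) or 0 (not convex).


The Hessian of f(x,y) = 1*x^2 + 1*x*y + 5*y^2 - 10*x + 8*y + 2 is:
H = [[2, 1], [1, 10]]
Trace = 2 + 10 = 12
Determinant = 2*10 - (1)^2 = 19
Discriminant = (12)^2 - 4*19 = 68.0
Eigenvalues: lambda_1 = 1.8769, lambda_2 = 10.1231
The function is convex.

1


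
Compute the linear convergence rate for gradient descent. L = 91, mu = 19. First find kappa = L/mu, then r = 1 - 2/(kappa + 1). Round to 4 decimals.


Step 1: Compute the condition number.
kappa = L/mu = 91/19 = 4.7895
Step 2: Compute the convergence rate.
r = 1 - 2/(kappa + 1) = 1 - 2*mu/(L + mu) = (L - mu)/(L + mu) = 72/110 = 0.6545


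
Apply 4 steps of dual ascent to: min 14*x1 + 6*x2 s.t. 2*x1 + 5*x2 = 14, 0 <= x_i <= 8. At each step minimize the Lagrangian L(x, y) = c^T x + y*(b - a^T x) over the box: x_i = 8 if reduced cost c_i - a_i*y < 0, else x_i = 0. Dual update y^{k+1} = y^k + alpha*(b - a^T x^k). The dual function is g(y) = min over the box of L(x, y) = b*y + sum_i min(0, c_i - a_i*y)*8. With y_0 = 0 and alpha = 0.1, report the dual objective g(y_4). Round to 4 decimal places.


Dual ascent for LP: min 14*x1 + 6*x2, 2*x1 + 5*x2 = 14, 0 <= x_i <= 8
Step 1: y^k = 0.0, reduced costs: (14.0, 6.0)
  x^k = (0.0, 0.0), subgradient = b - a^T x = 14.0
  y^{k+1} = 0.0 + 0.1*14.0 = 1.4
Step 2: y^k = 1.4, reduced costs: (11.2, -1.0)
  x^k = (0.0, 8.0), subgradient = b - a^T x = -26.0
  y^{k+1} = 1.4 + 0.1*-26.0 = -1.2
Step 3: y^k = -1.2, reduced costs: (16.4, 12.0)
  x^k = (0.0, 0.0), subgradient = b - a^T x = 14.0
  y^{k+1} = -1.2 + 0.1*14.0 = 0.2
Step 4: y^k = 0.2, reduced costs: (13.6, 5.0)
  x^k = (0.0, 0.0), subgradient = b - a^T x = 14.0
  y^{k+1} = 0.2 + 0.1*14.0 = 1.6
Dual objective at y_4 = 1.6: reduced costs (10.8, -2.0), box minimizer x = (0.0, 8.0)
g(y_4) = b*y + (c1 - a1*y)*x1 + (c2 - a2*y)*x2 = 14*1.6 + 10.8*0.0 + (-2.0)*8.0 = 22.4 + 0.0 - 16.0 = 6.4


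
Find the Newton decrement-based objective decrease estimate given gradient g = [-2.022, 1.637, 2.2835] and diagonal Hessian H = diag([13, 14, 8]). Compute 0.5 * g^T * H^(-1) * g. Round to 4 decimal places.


Step 1: H is diagonal, so H^(-1) * g = [-0.1555, 0.1169, 0.2854].
Step 2: g^T H^(-1) g = sum_i g_i^2 / H_ii
  = (-2.022)^2/13 + (1.637)^2/14 + (2.2835)^2/8
  = 0.3145 + 0.1914 + 0.6518 = 1.1577
Step 3: Objective decrease = 0.5 * g^T H^(-1) g = 0.5789


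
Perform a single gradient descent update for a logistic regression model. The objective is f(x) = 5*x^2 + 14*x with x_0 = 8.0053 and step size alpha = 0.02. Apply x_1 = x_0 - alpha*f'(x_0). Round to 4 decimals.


We compute the gradient at x_0 and apply the update.
f'(x) = 10*x + 14
f'(8.0053) = 10*8.0053 + 14 = 94.053
x_1 = 8.0053 - 0.02*94.053 = 6.1242


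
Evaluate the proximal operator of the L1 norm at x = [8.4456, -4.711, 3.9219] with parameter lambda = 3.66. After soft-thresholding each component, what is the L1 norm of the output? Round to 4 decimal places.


Soft-thresholding with lambda = 3.66:
prox(8.4456) = sign(8.4456)*max(|8.4456| - 3.66, 0) = 4.7856
prox(-4.711) = sign(-4.711)*max(|-4.711| - 3.66, 0) = -1.051
prox(3.9219) = sign(3.9219)*max(|3.9219| - 3.66, 0) = 0.2619
prox(x) = [4.7856, -1.051, 0.2619]
||prox(x)||_1 = 4.7856 + 1.051 + 0.2619 = 6.0985


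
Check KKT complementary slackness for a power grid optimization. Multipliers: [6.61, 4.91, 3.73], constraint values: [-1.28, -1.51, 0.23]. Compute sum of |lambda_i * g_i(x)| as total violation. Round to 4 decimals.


KKT complementary slackness check:
lambda_1 * g_1 = 6.61 * -1.28 = -8.4608
lambda_2 * g_2 = 4.91 * -1.51 = -7.4141
lambda_3 * g_3 = 3.73 * 0.23 = 0.8579
Total violation = 8.4608 + 7.4141 + 0.8579 = 16.7328


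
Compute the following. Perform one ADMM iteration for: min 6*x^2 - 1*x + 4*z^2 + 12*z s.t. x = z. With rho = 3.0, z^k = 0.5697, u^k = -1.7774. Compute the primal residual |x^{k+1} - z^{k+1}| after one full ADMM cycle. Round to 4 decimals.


ADMM iteration with rho = 3.0, z^k = 0.5697, u^k = -1.7774
Step 1: x-update.
Minimize 6*x^2 - 1*x + (3.0/2)*(x - 0.5697 - 1.7774)^2
FOC: (2*6 + 3.0)*x = 1 + 3.0*(0.5697 + 1.7774)
x^{k+1} = 0.5361
Step 2: z-update.
Minimize 4*z^2 + 12*z + (3.0/2)*(0.5361 - z - 1.7774)^2
FOC: (2*4 + 3.0)*z = -12 + 3.0*(0.5361 - 1.7774)
z^{k+1} = -1.4294
Step 3: u-update.
u^{k+1} = -1.7774 + 0.5361 + 1.4294 = 0.1881
Step 4: Primal residual = |0.5361 + 1.4294| = 1.9655


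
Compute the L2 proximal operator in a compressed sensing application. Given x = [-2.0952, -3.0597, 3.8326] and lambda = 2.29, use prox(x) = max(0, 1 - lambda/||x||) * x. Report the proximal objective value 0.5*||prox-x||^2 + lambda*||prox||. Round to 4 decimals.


Step 1: Compute ||x||.
||x|| = 5.333
Step 2: Compute scaling factor.
scale = max(0, 1 - 2.29/5.333) = 0.5706
Step 3: prox(x) = [-1.1955, -1.7458, 2.1869]
||prox(x)|| = 3.043
Step 4: Proximal objective.
0.5*||prox-x||^2 = 2.6221
lambda*||prox|| = 6.9685
Total = 9.5904


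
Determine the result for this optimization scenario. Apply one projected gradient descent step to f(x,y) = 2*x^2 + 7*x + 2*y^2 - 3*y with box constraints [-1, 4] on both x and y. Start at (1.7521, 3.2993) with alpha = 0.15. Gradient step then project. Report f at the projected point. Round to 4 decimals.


Step 1: Compute gradient at (1.7521, 3.2993).
grad_x = 2*2*1.7521 + 7 = 14.0084
grad_y = 2*2*3.2993 - 3 = 10.1972
Step 2: Gradient step.
x_raw = 1.7521 - 0.15*14.0084 = -0.3492
y_raw = 3.2993 - 0.15*10.1972 = 1.7697
Step 3: Project onto [-1, 4].
x_proj = clip(-0.3492) = -0.3492
y_proj = clip(1.7697) = 1.7697
Step 4: Evaluate f.
f(-0.3492, 1.7697) = -1.2456


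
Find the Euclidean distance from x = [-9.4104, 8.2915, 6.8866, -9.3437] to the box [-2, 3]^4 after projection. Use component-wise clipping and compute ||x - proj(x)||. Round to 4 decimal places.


Project each component onto [-2, 3].
clip(-9.4104) = -2.0, clip(8.2915) = 3.0, clip(6.8866) = 3.0, clip(-9.3437) = -2.0
Projection = [-2.0, 3.0, 3.0, -2.0]
Squared diffs: [54.914, 28.0, 15.1057, 53.9299]
Distance = sqrt(151.9496) = 12.3268


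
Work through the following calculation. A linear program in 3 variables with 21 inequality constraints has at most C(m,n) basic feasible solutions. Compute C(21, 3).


Each vertex corresponds to some choice of n active constraints out of m, so the number of vertices is at most C(m, n) = m! / (n!(m-n)!).
m = 21, n = 3
Numerator: 21 * 20 * 19
Denominator: 3! = 6
C(21, 3) = 1330


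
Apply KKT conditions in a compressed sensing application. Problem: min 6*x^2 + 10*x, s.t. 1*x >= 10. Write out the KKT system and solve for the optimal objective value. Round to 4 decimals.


Step 1: Try lambda = 0 (constraint inactive).
x_unc = -10/(2*6) = -0.8333
Check: 1*-0.8333 = -0.8333 < 10 -- violated!
Step 2: Constraint must be active: 1*x = 10
x* = 10/1 = 10.0
lambda = (2*6*10.0 + 10)/1 = 130.0
Step 3: Compute optimal value.
f(x*) = 6*10.0^2 + 10*10.0 = 700.0


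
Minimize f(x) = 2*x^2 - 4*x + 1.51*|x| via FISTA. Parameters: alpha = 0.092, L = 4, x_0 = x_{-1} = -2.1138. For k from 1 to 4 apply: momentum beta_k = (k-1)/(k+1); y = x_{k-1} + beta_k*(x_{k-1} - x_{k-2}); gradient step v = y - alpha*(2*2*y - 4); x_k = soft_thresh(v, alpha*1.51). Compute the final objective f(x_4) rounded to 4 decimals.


FISTA on f(x) = 2*x^2 - 4*x + 1.51*|x|
L = 4, alpha = 0.092
Iteration 1: beta = 0.0, y = -2.1138 + 0.0*(-2.1138 + 2.1138) = -2.1138
  grad(y) = -12.4552, v = y - alpha*grad = -0.9679
  prox(v) = soft_thresh(-0.9679, 0.1389) = -0.829
Iteration 2: beta = 0.3333, y = -0.829 + 0.3333*(-0.829 + 2.1138) = -0.4007
  grad(y) = -5.6029, v = y - alpha*grad = 0.1147
  prox(v) = soft_thresh(0.1147, 0.1389) = 0.0
Iteration 3: beta = 0.5, y = 0.0 + 0.5*(0.0 + 0.829) = 0.4145
  grad(y) = -2.342, v = y - alpha*grad = 0.63
  prox(v) = soft_thresh(0.63, 0.1389) = 0.491
Iteration 4: beta = 0.6, y = 0.491 + 0.6*(0.491 - 0.0) = 0.7857
  grad(y) = -0.8573, v = y - alpha*grad = 0.8645
  prox(v) = soft_thresh(0.8645, 0.1389) = 0.7256
f(x_4) = 2*0.7256^2 - 4*0.7256 + 1.51*|0.7256| = -0.7537


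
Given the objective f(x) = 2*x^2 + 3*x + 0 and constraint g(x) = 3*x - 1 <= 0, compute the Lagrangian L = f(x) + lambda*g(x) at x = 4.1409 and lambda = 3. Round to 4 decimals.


Step 1: Evaluate f(x).
f(4.1409) = 2*4.1409^2 + 3*4.1409 + 0 = 46.7168
Step 2: Evaluate g(x).
g(4.1409) = 3*4.1409 - 1 = 11.4227
Step 3: Compute Lagrangian.
L = 46.7168 + 3*11.4227 = 80.9849


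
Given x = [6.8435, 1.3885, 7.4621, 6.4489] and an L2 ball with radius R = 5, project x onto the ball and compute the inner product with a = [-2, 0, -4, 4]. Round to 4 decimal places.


Step 1: Compute ||x|| (intermediates to 6 decimals).
||x|| = sqrt(6.8435^2 + 1.3885^2 + 7.4621^2 + 6.4489^2) = 12.084398
Step 2: Project.
Since ||x|| > R, scale = R/||x|| = 5/12.084398 = 0.413757, proj(x) = scale * x
proj(x) = [2.831546, 0.574502, 3.087496, 2.668278]
Step 3: Dot product.
a^T * proj(x) = -2*2.831546 + 0*0.574502 - 4*3.087496 + 4*2.668278 = -7.34


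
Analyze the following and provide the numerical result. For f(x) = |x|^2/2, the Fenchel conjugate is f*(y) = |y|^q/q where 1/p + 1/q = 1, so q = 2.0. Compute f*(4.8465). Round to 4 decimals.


The conjugate exponent q satisfies 1/p + 1/q = 1.
p = 2, so q = 2/(2 - 1) = 2.0
|y|^q = 4.8465^2.0 = 23.4886
f*(4.8465) = 23.4886 / 2.0 = 11.7443


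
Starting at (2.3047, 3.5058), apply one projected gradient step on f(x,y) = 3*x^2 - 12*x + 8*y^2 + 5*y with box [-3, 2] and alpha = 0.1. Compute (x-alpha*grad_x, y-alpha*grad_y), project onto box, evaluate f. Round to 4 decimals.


Step 1: Compute gradient at (2.3047, 3.5058).
grad_x = 2*3*2.3047 - 12 = 1.8282
grad_y = 2*8*3.5058 + 5 = 61.0928
Step 2: Gradient step.
x_raw = 2.3047 - 0.1*1.8282 = 2.1219
y_raw = 3.5058 - 0.1*61.0928 = -2.6035
Step 3: Project onto [-3, 2].
x_proj = clip(2.1219) = 2.0
y_proj = clip(-2.6035) = -2.6035
Step 4: Evaluate f.
f(2.0, -2.6035) = 29.2075


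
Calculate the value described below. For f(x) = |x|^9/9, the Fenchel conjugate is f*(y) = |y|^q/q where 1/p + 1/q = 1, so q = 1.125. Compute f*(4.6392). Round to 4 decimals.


The conjugate exponent q satisfies 1/p + 1/q = 1.
p = 9, so q = 9/(9 - 1) = 1.125
|y|^q = 4.6392^1.125 = 5.6202
f*(4.6392) = 5.6202 / 1.125 = 4.9957


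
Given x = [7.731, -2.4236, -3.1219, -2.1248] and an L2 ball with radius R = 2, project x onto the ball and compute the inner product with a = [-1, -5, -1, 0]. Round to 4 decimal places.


Step 1: Compute ||x|| (intermediates to 6 decimals).
||x|| = sqrt(7.731^2 + (-2.4236)^2 + (-3.1219)^2 + (-2.1248)^2) = 8.938861
Step 2: Project.
Since ||x|| > R, scale = R/||x|| = 2/8.938861 = 0.223742, proj(x) = scale * x
proj(x) = [1.729749, -0.542261, -0.6985, -0.475407]
Step 3: Dot product.
a^T * proj(x) = -1*1.729749 - 5*(-0.542261) - 1*(-0.6985) + 0*(-0.475407) = 1.6801


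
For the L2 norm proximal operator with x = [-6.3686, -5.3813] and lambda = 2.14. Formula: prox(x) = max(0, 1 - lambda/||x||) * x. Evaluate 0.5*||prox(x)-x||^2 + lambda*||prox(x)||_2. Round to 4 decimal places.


Step 1: Compute ||x||.
||x|| = 8.3377
Step 2: Compute scaling factor.
scale = max(0, 1 - 2.14/8.3377) = 0.7433
Step 3: prox(x) = [-4.734, -4.0001]
||prox(x)|| = 6.1977
Step 4: Proximal objective.
0.5*||prox-x||^2 = 2.2898
lambda*||prox|| = 13.2631
Total = 15.5529


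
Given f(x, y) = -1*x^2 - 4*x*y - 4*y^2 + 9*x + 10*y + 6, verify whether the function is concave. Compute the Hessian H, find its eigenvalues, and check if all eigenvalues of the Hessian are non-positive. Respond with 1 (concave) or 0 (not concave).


The Hessian of f(x,y) = -1*x^2 - 4*x*y - 4*y^2 + 9*x + 10*y + 6 is:
H = [[-2, -4], [-4, -8]]
Trace = -2 - 8 = -10
Determinant = -2*-8 - (-4)^2 = 0
Discriminant = (-10)^2 - 4*0 = 100.0
Eigenvalues: lambda_1 = -10.0, lambda_2 = 0.0
The function is concave.

1


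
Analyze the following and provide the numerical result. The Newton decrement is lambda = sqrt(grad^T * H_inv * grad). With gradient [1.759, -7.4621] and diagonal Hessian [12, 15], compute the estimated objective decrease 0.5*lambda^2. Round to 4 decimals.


Step 1: H is diagonal, so H^(-1) * g = [0.1466, -0.4975].
Step 2: g^T H^(-1) g = sum_i g_i^2 / H_ii
  = (1.759)^2/12 + (-7.4621)^2/15
  = 0.2578 + 3.7122 = 3.97
Step 3: Objective decrease = 0.5 * g^T H^(-1) g = 1.985


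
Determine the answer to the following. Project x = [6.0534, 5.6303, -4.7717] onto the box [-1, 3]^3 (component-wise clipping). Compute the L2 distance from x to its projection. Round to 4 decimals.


Project each component onto [-1, 3].
clip(6.0534) = 3.0, clip(5.6303) = 3.0, clip(-4.7717) = -1.0
Projection = [3.0, 3.0, -1.0]
Squared diffs: [9.3233, 6.9185, 14.2257]
Distance = sqrt(30.4675) = 5.5197


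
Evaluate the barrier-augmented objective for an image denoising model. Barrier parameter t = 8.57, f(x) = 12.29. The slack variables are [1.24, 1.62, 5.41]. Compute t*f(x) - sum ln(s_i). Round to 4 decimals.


Step 1: Compute log-barrier.
ln values: [0.2151, 0.4824, 1.6882]
phi = -(0.2151 + 0.4824 + 1.6882) = -2.3858
Step 2: Compute augmented objective.
t*f(x) = 8.57*12.29 = 105.3253
Total = 105.3253 - 2.3858 = 102.9395


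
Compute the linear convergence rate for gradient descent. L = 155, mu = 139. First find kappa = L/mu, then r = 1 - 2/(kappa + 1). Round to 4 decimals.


Step 1: Compute the condition number.
kappa = L/mu = 155/139 = 1.1151
Step 2: Compute the convergence rate.
r = 1 - 2/(kappa + 1) = 1 - 2*mu/(L + mu) = (L - mu)/(L + mu) = 16/294 = 0.0544


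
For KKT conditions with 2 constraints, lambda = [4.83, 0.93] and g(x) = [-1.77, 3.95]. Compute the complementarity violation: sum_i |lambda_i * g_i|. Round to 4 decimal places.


KKT complementary slackness check:
lambda_1 * g_1 = 4.83 * -1.77 = -8.5491
lambda_2 * g_2 = 0.93 * 3.95 = 3.6735
Total violation = 8.5491 + 3.6735 = 12.2226


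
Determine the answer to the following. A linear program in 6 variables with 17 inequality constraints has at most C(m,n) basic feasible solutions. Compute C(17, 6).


Each vertex corresponds to some choice of n active constraints out of m, so the number of vertices is at most C(m, n) = m! / (n!(m-n)!).
m = 17, n = 6
Numerator: 17 * 16 * 15 * 14 * 13 * 12
Denominator: 6! = 720
C(17, 6) = 12376


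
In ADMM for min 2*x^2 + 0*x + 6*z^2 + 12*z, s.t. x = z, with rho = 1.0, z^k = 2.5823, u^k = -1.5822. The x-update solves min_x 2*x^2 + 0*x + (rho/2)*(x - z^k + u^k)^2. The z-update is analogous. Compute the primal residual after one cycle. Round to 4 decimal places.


ADMM iteration with rho = 1.0, z^k = 2.5823, u^k = -1.5822
Step 1: x-update.
Minimize 2*x^2 + 0*x + (1.0/2)*(x - 2.5823 - 1.5822)^2
FOC: (2*2 + 1.0)*x = 0 + 1.0*(2.5823 + 1.5822)
x^{k+1} = 0.8329
Step 2: z-update.
Minimize 6*z^2 + 12*z + (1.0/2)*(0.8329 - z - 1.5822)^2
FOC: (2*6 + 1.0)*z = -12 + 1.0*(0.8329 - 1.5822)
z^{k+1} = -0.9807
Step 3: u-update.
u^{k+1} = -1.5822 + 0.8329 + 0.9807 = 0.2314
Step 4: Primal residual = |0.8329 + 0.9807| = 1.8136


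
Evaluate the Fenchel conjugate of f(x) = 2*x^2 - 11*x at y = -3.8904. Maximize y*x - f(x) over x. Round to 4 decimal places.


f*(y) = sup_x {y*x - a*x^2 - b*x} = sup_x {(y-b)*x - a*x^2}
FOC: (y - b) - 2a*x = 0 => x* = (y - b)/(2a)
x* = (-3.8904 + 11)/(2*2) = 1.7774
f*(-3.8904) = (y-b)^2/(4a) = (-3.8904 + 11)^2/(4*2)
= 50.5464/8 = 6.3183


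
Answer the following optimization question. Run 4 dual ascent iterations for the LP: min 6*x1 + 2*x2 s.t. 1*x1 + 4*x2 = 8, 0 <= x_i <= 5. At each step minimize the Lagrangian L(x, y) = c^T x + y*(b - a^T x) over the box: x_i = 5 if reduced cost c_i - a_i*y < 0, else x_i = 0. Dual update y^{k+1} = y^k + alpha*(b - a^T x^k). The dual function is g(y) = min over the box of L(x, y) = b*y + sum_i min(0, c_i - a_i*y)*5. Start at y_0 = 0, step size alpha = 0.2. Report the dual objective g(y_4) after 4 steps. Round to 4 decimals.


Dual ascent for LP: min 6*x1 + 2*x2, 1*x1 + 4*x2 = 8, 0 <= x_i <= 5
Step 1: y^k = 0.0, reduced costs: (6.0, 2.0)
  x^k = (0.0, 0.0), subgradient = b - a^T x = 8.0
  y^{k+1} = 0.0 + 0.2*8.0 = 1.6
Step 2: y^k = 1.6, reduced costs: (4.4, -4.4)
  x^k = (0.0, 5.0), subgradient = b - a^T x = -12.0
  y^{k+1} = 1.6 + 0.2*-12.0 = -0.8
Step 3: y^k = -0.8, reduced costs: (6.8, 5.2)
  x^k = (0.0, 0.0), subgradient = b - a^T x = 8.0
  y^{k+1} = -0.8 + 0.2*8.0 = 0.8
Step 4: y^k = 0.8, reduced costs: (5.2, -1.2)
  x^k = (0.0, 5.0), subgradient = b - a^T x = -12.0
  y^{k+1} = 0.8 + 0.2*-12.0 = -1.6
Dual objective at y_4 = -1.6: reduced costs (7.6, 8.4), box minimizer x = (0.0, 0.0)
g(y_4) = b*y + (c1 - a1*y)*x1 + (c2 - a2*y)*x2 = 8*(-1.6) + 7.6*0.0 + 8.4*0.0 = -12.8 + 0.0 + 0.0 = -12.8


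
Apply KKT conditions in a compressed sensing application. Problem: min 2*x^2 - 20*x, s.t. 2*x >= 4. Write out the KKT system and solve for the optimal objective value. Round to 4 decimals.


Step 1: Try lambda = 0 (constraint inactive).
Stationarity: 2*2*x - 20 = 0
x* = 20/(2*2) = 5.0
Check constraint: 2*5.0 = 10.0 >= 4 -- satisfied.
Step 2: Compute optimal value.
f(x*) = 2*5.0^2 - 20*5.0 = -50.0


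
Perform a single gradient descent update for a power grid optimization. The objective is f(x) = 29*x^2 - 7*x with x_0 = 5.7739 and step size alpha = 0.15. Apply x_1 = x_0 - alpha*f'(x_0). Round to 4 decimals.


We compute the gradient at x_0 and apply the update.
f'(x) = 58*x - 7
f'(5.7739) = 58*5.7739 - 7 = 327.8862
x_1 = 5.7739 - 0.15*327.8862 = -43.409


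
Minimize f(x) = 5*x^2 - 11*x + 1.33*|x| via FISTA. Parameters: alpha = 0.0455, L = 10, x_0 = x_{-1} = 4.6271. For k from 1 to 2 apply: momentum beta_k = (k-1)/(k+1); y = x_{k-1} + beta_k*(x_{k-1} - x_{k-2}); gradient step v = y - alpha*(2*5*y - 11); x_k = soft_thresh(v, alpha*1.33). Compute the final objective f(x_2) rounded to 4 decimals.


FISTA on f(x) = 5*x^2 - 11*x + 1.33*|x|
L = 10, alpha = 0.0455
Iteration 1: beta = 0.0, y = 4.6271 + 0.0*(4.6271 - 4.6271) = 4.6271
  grad(y) = 35.271, v = y - alpha*grad = 3.0223
  prox(v) = soft_thresh(3.0223, 0.0605) = 2.9618
Iteration 2: beta = 0.3333, y = 2.9618 + 0.3333*(2.9618 - 4.6271) = 2.4066
  grad(y) = 13.0664, v = y - alpha*grad = 1.8121
  prox(v) = soft_thresh(1.8121, 0.0605) = 1.7516
f(x_2) = 5*1.7516^2 - 11*1.7516 + 1.33*|1.7516| = -1.5974


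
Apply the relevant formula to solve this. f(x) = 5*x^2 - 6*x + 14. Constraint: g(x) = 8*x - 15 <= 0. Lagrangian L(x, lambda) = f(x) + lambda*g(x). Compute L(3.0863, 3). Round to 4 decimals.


Step 1: Evaluate f(x).
f(3.0863) = 5*3.0863^2 - 6*3.0863 + 14 = 43.1084
Step 2: Evaluate g(x).
g(3.0863) = 8*3.0863 - 15 = 9.6904
Step 3: Compute Lagrangian.
L = 43.1084 + 3*9.6904 = 72.1796


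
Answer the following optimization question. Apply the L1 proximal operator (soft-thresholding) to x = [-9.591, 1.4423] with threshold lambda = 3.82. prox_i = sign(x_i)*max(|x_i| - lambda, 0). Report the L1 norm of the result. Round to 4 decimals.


Soft-thresholding with lambda = 3.82:
prox(-9.591) = sign(-9.591)*max(|-9.591| - 3.82, 0) = -5.771
prox(1.4423) = sign(1.4423)*max(|1.4423| - 3.82, 0) = 0.0
prox(x) = [-5.771, 0.0]
||prox(x)||_1 = 5.771 + 0.0 = 5.771


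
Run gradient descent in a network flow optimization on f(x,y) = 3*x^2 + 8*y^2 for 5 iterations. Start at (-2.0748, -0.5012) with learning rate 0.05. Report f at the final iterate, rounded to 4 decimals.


Gradient descent on f(x,y) = 3*x^2 + 8*y^2.
Starting point: (-2.0748, -0.5012), alpha = 0.05
Step 1: grad_x = 2*3*-2.0748 = -12.4488, grad_y = 2*8*-0.5012 = -8.0192
  x_1 = -2.0748 - 0.05*-12.4488 = -1.4524
  y_1 = -0.5012 - 0.05*-8.0192 = -0.1002
Step 2: grad_x = 2*3*-1.4524 = -8.7142, grad_y = 2*8*-0.1002 = -1.6038
  x_2 = -1.4524 - 0.05*-8.7142 = -1.0167
  y_2 = -0.1002 - 0.05*-1.6038 = -0.02
Step 3: grad_x = 2*3*-1.0167 = -6.0999, grad_y = 2*8*-0.02 = -0.3208
  x_3 = -1.0167 - 0.05*-6.0999 = -0.7117
  y_3 = -0.02 - 0.05*-0.3208 = -0.004
Step 4: grad_x = 2*3*-0.7117 = -4.2699, grad_y = 2*8*-0.004 = -0.0642
  x_4 = -0.7117 - 0.05*-4.2699 = -0.4982
  y_4 = -0.004 - 0.05*-0.0642 = -0.0008
Step 5: grad_x = 2*3*-0.4982 = -2.989, grad_y = 2*8*-0.0008 = -0.0128
  x_5 = -0.4982 - 0.05*-2.989 = -0.3487
  y_5 = -0.0008 - 0.05*-0.0128 = -0.0002
f(-0.3487, -0.0002) = 3*(-0.3487)^2 + 8*(-0.0002)^2 = 0.3648


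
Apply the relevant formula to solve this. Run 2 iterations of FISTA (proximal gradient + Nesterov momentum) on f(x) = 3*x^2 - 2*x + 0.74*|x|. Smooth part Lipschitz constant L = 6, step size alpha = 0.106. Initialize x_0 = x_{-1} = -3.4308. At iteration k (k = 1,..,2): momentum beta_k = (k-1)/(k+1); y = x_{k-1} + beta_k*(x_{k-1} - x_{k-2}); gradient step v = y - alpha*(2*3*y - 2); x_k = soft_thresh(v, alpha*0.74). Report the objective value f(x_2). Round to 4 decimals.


FISTA on f(x) = 3*x^2 - 2*x + 0.74*|x|
L = 6, alpha = 0.106
Iteration 1: beta = 0.0, y = -3.4308 + 0.0*(-3.4308 + 3.4308) = -3.4308
  grad(y) = -22.5848, v = y - alpha*grad = -1.0368
  prox(v) = soft_thresh(-1.0368, 0.0784) = -0.9584
Iteration 2: beta = 0.3333, y = -0.9584 + 0.3333*(-0.9584 + 3.4308) = -0.1342
  grad(y) = -2.8054, v = y - alpha*grad = 0.1631
  prox(v) = soft_thresh(0.1631, 0.0784) = 0.0847
f(x_2) = 3*0.0847^2 - 2*0.0847 + 0.74*|0.0847| = -0.0852


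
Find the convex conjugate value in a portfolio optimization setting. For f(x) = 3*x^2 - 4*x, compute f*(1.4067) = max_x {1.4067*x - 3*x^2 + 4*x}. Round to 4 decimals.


f*(y) = sup_x {y*x - a*x^2 - b*x} = sup_x {(y-b)*x - a*x^2}
FOC: (y - b) - 2a*x = 0 => x* = (y - b)/(2a)
x* = (1.4067 + 4)/(2*3) = 0.9011
f*(1.4067) = (y-b)^2/(4a) = (1.4067 + 4)^2/(4*3)
= 29.2324/12 = 2.436


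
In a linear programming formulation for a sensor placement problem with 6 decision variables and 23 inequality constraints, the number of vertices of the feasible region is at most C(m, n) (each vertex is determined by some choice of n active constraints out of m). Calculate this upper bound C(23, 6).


Each vertex corresponds to some choice of n active constraints out of m, so the number of vertices is at most C(m, n) = m! / (n!(m-n)!).
m = 23, n = 6
Numerator: 23 * 22 * 21 * 20 * 19 * 18
Denominator: 6! = 720
C(23, 6) = 100947


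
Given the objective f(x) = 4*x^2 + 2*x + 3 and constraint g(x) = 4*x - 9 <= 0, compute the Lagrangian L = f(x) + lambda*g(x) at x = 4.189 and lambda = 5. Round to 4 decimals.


Step 1: Evaluate f(x).
f(4.189) = 4*4.189^2 + 2*4.189 + 3 = 81.5689
Step 2: Evaluate g(x).
g(4.189) = 4*4.189 - 9 = 7.756
Step 3: Compute Lagrangian.
L = 81.5689 + 5*7.756 = 120.3489


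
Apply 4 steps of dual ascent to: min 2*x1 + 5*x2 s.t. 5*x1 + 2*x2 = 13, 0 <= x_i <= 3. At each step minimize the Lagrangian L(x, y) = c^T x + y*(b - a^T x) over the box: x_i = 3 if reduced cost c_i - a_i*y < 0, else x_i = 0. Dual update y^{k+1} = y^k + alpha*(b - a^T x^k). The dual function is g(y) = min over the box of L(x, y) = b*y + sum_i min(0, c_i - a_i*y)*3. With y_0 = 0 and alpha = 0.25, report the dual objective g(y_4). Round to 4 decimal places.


Dual ascent for LP: min 2*x1 + 5*x2, 5*x1 + 2*x2 = 13, 0 <= x_i <= 3
Step 1: y^k = 0.0, reduced costs: (2.0, 5.0)
  x^k = (0.0, 0.0), subgradient = b - a^T x = 13.0
  y^{k+1} = 0.0 + 0.25*13.0 = 3.25
Step 2: y^k = 3.25, reduced costs: (-14.25, -1.5)
  x^k = (3.0, 3.0), subgradient = b - a^T x = -8.0
  y^{k+1} = 3.25 + 0.25*-8.0 = 1.25
Step 3: y^k = 1.25, reduced costs: (-4.25, 2.5)
  x^k = (3.0, 0.0), subgradient = b - a^T x = -2.0
  y^{k+1} = 1.25 + 0.25*-2.0 = 0.75
Step 4: y^k = 0.75, reduced costs: (-1.75, 3.5)
  x^k = (3.0, 0.0), subgradient = b - a^T x = -2.0
  y^{k+1} = 0.75 + 0.25*-2.0 = 0.25
Dual objective at y_4 = 0.25: reduced costs (0.75, 4.5), box minimizer x = (0.0, 0.0)
g(y_4) = b*y + (c1 - a1*y)*x1 + (c2 - a2*y)*x2 = 13*0.25 + 0.75*0.0 + 4.5*0.0 = 3.25 + 0.0 + 0.0 = 3.25


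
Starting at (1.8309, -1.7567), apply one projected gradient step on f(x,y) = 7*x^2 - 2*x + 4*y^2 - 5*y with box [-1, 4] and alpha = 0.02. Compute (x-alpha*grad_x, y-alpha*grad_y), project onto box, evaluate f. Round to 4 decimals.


Step 1: Compute gradient at (1.8309, -1.7567).
grad_x = 2*7*1.8309 - 2 = 23.6326
grad_y = 2*4*-1.7567 - 5 = -19.0536
Step 2: Gradient step.
x_raw = 1.8309 - 0.02*23.6326 = 1.3582
y_raw = -1.7567 - 0.02*-19.0536 = -1.3756
Step 3: Project onto [-1, 4].
x_proj = clip(1.3582) = 1.3582
y_proj = clip(-1.3756) = -1.0
Step 4: Evaluate f.
f(1.3582, -1.0) = 19.1974


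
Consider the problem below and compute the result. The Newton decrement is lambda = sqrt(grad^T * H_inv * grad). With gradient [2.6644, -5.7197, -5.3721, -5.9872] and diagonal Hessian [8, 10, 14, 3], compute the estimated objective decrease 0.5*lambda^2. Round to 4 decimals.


Step 1: H is diagonal, so H^(-1) * g = [0.3331, -0.572, -0.3837, -1.9957].
Step 2: g^T H^(-1) g = sum_i g_i^2 / H_ii
  = (2.6644)^2/8 + (-5.7197)^2/10 + (-5.3721)^2/14 + (-5.9872)^2/3
  = 0.8874 + 3.2715 + 2.0614 + 11.9489 = 18.1691
Step 3: Objective decrease = 0.5 * g^T H^(-1) g = 9.0846


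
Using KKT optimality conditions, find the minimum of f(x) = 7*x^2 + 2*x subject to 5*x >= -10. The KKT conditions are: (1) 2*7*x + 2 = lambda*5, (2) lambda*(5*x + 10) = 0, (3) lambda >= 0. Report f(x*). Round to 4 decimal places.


Step 1: Try lambda = 0 (constraint inactive).
Stationarity: 2*7*x + 2 = 0
x* = -2/(2*7) = -1/7 = -0.1429 (rounded; the exact value -1/7 is used below)
Check constraint: 5*-0.1429 = -0.7145 >= -10 -- satisfied.
Step 2: Compute optimal value.
f(x*) = 7*(-1/7)^2 + 2*(-1/7) = -0.1429


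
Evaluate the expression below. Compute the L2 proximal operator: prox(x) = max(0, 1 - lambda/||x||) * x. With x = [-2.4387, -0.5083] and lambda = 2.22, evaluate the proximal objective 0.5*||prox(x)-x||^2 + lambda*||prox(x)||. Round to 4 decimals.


Step 1: Compute ||x||.
||x|| = 2.4911
Step 2: Compute scaling factor.
scale = max(0, 1 - 2.22/2.4911) = 0.1088
Step 3: prox(x) = [-0.2654, -0.0553]
||prox(x)|| = 0.2711
Step 4: Proximal objective.
0.5*||prox-x||^2 = 2.4642
lambda*||prox|| = 0.6018
Total = 3.0661


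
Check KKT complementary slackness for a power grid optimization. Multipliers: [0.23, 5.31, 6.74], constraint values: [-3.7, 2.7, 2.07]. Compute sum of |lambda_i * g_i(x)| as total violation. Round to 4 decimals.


KKT complementary slackness check:
lambda_1 * g_1 = 0.23 * -3.7 = -0.851
lambda_2 * g_2 = 5.31 * 2.7 = 14.337
lambda_3 * g_3 = 6.74 * 2.07 = 13.9518
Total violation = 0.851 + 14.337 + 13.9518 = 29.1398


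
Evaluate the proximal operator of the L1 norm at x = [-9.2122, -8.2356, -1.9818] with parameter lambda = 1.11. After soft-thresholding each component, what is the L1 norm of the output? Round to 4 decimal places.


Soft-thresholding with lambda = 1.11:
prox(-9.2122) = sign(-9.2122)*max(|-9.2122| - 1.11, 0) = -8.1022
prox(-8.2356) = sign(-8.2356)*max(|-8.2356| - 1.11, 0) = -7.1256
prox(-1.9818) = sign(-1.9818)*max(|-1.9818| - 1.11, 0) = -0.8718
prox(x) = [-8.1022, -7.1256, -0.8718]
||prox(x)||_1 = 8.1022 + 7.1256 + 0.8718 = 16.0996


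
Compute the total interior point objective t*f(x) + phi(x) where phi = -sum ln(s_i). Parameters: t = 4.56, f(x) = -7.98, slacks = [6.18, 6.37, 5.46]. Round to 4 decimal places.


Step 1: Compute log-barrier.
ln values: [1.8213, 1.8516, 1.6974]
phi = -(1.8213 + 1.8516 + 1.6974) = -5.3704
Step 2: Compute augmented objective.
t*f(x) = 4.56*-7.98 = -36.3888
Total = -36.3888 - 5.3704 = -41.7592


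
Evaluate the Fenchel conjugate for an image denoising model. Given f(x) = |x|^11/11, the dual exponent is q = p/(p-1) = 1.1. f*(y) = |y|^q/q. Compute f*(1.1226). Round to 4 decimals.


The conjugate exponent q satisfies 1/p + 1/q = 1.
p = 11, so q = 11/(11 - 1) = 1.1
|y|^q = 1.1226^1.1 = 1.1357
f*(1.1226) = 1.1357 / 1.1 = 1.0324


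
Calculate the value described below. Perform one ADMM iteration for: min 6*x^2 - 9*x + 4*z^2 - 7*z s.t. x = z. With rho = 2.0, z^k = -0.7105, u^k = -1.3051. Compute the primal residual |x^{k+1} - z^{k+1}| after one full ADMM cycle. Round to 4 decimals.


ADMM iteration with rho = 2.0, z^k = -0.7105, u^k = -1.3051
Step 1: x-update.
Minimize 6*x^2 - 9*x + (2.0/2)*(x + 0.7105 - 1.3051)^2
FOC: (2*6 + 2.0)*x = 9 + 2.0*(-0.7105 + 1.3051)
x^{k+1} = 0.7278
Step 2: z-update.
Minimize 4*z^2 - 7*z + (2.0/2)*(0.7278 - z - 1.3051)^2
FOC: (2*4 + 2.0)*z = 7 + 2.0*(0.7278 - 1.3051)
z^{k+1} = 0.5845
Step 3: u-update.
u^{k+1} = -1.3051 + 0.7278 - 0.5845 = -1.1618
Step 4: Primal residual = |0.7278 - 0.5845| = 0.1433


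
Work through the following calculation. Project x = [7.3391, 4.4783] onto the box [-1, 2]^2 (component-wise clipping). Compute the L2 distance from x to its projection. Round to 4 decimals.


Project each component onto [-1, 2].
clip(7.3391) = 2.0, clip(4.4783) = 2.0
Projection = [2.0, 2.0]
Squared diffs: [28.506, 6.142]
Distance = sqrt(34.648) = 5.8863


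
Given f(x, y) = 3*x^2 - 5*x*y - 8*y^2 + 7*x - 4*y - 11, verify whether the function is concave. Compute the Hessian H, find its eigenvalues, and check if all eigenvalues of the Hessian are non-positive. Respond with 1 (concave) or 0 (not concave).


The Hessian of f(x,y) = 3*x^2 - 5*x*y - 8*y^2 + 7*x - 4*y - 11 is:
H = [[6, -5], [-5, -16]]
Trace = 6 - 16 = -10
Determinant = 6*-16 - (-5)^2 = -121
Discriminant = (-10)^2 - 4*-121 = 584.0
Eigenvalues: lambda_1 = -17.083, lambda_2 = 7.083
The function is not concave.

0


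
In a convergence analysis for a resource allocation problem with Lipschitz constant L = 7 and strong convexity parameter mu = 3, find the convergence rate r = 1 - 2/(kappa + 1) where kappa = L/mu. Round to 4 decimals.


Step 1: Compute the condition number.
kappa = L/mu = 7/3 = 2.3333
Step 2: Compute the convergence rate.
r = 1 - 2/(kappa + 1) = 1 - 2*mu/(L + mu) = (L - mu)/(L + mu) = 4/10 = 0.4


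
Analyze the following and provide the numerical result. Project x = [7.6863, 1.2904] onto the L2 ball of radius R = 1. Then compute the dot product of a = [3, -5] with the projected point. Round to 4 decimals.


Step 1: Compute ||x|| (intermediates to 6 decimals).
||x|| = sqrt(7.6863^2 + 1.2904^2) = 7.793866
Step 2: Project.
Since ||x|| > R, scale = R/||x|| = 1/7.793866 = 0.128306, proj(x) = scale * x
proj(x) = [0.986198, 0.165566]
Step 3: Dot product.
a^T * proj(x) = 3*0.986198 - 5*0.165566 = 2.1308
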